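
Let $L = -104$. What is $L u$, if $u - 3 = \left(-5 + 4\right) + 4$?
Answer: $-624$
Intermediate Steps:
$u = 6$ ($u = 3 + \left(\left(-5 + 4\right) + 4\right) = 3 + \left(-1 + 4\right) = 3 + 3 = 6$)
$L u = \left(-104\right) 6 = -624$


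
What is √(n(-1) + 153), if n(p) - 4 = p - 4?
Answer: 2*√38 ≈ 12.329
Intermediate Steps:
n(p) = p (n(p) = 4 + (p - 4) = 4 + (-4 + p) = p)
√(n(-1) + 153) = √(-1 + 153) = √152 = 2*√38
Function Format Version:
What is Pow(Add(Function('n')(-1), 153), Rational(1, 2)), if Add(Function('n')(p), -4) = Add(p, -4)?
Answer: Mul(2, Pow(38, Rational(1, 2))) ≈ 12.329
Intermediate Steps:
Function('n')(p) = p (Function('n')(p) = Add(4, Add(p, -4)) = Add(4, Add(-4, p)) = p)
Pow(Add(Function('n')(-1), 153), Rational(1, 2)) = Pow(Add(-1, 153), Rational(1, 2)) = Pow(152, Rational(1, 2)) = Mul(2, Pow(38, Rational(1, 2)))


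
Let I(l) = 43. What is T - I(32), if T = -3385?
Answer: -3428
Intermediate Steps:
T - I(32) = -3385 - 1*43 = -3385 - 43 = -3428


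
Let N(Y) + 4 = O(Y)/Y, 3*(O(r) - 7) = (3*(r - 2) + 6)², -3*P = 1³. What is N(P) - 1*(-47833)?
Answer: 47807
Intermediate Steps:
P = -⅓ (P = -⅓*1³ = -⅓*1 = -⅓ ≈ -0.33333)
O(r) = 7 + 3*r² (O(r) = 7 + (3*(r - 2) + 6)²/3 = 7 + (3*(-2 + r) + 6)²/3 = 7 + ((-6 + 3*r) + 6)²/3 = 7 + (3*r)²/3 = 7 + (9*r²)/3 = 7 + 3*r²)
N(Y) = -4 + (7 + 3*Y²)/Y
N(P) - 1*(-47833) = (-4 + 3*(-⅓) + 7/(-⅓)) - 1*(-47833) = (-4 - 1 + 7*(-3)) + 47833 = (-4 - 1 - 21) + 47833 = -26 + 47833 = 47807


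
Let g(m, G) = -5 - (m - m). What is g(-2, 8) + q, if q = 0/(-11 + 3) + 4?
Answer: -1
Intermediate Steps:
g(m, G) = -5 (g(m, G) = -5 - 1*0 = -5 + 0 = -5)
q = 4 (q = 0/(-8) + 4 = -⅛*0 + 4 = 0 + 4 = 4)
g(-2, 8) + q = -5 + 4 = -1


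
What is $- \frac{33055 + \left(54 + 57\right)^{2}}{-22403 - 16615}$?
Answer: $\frac{22688}{19509} \approx 1.163$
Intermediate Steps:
$- \frac{33055 + \left(54 + 57\right)^{2}}{-22403 - 16615} = - \frac{33055 + 111^{2}}{-39018} = - \frac{\left(33055 + 12321\right) \left(-1\right)}{39018} = - \frac{45376 \left(-1\right)}{39018} = \left(-1\right) \left(- \frac{22688}{19509}\right) = \frac{22688}{19509}$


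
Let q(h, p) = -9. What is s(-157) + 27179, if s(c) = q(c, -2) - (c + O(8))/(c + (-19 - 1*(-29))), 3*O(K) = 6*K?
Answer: 1331283/49 ≈ 27169.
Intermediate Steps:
O(K) = 2*K (O(K) = (6*K)/3 = 2*K)
s(c) = -9 - (16 + c)/(10 + c) (s(c) = -9 - (c + 2*8)/(c + (-19 - 1*(-29))) = -9 - (c + 16)/(c + (-19 + 29)) = -9 - (16 + c)/(c + 10) = -9 - (16 + c)/(10 + c))
s(-157) + 27179 = 2*(-53 - 5*(-157))/(10 - 157) + 27179 = 2*(-53 + 785)/(-147) + 27179 = 2*(-1/147)*732 + 27179 = -488/49 + 27179 = 1331283/49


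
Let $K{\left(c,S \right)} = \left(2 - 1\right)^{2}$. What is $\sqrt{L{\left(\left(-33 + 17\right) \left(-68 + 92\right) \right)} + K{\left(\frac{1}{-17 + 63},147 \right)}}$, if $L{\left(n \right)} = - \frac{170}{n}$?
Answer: $\frac{\sqrt{831}}{24} \approx 1.2011$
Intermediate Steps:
$K{\left(c,S \right)} = 1$ ($K{\left(c,S \right)} = 1^{2} = 1$)
$\sqrt{L{\left(\left(-33 + 17\right) \left(-68 + 92\right) \right)} + K{\left(\frac{1}{-17 + 63},147 \right)}} = \sqrt{- \frac{170}{\left(-33 + 17\right) \left(-68 + 92\right)} + 1} = \sqrt{- \frac{170}{\left(-16\right) 24} + 1} = \sqrt{- \frac{170}{-384} + 1} = \sqrt{\left(-170\right) \left(- \frac{1}{384}\right) + 1} = \sqrt{\frac{85}{192} + 1} = \sqrt{\frac{277}{192}} = \frac{\sqrt{831}}{24}$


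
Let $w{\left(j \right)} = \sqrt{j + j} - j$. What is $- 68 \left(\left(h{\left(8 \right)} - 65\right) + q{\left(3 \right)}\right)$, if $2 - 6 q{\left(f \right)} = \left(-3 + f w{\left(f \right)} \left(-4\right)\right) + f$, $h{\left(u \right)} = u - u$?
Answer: $\frac{14416}{3} - 136 \sqrt{6} \approx 4472.2$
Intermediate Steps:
$h{\left(u \right)} = 0$
$w{\left(j \right)} = - j + \sqrt{2} \sqrt{j}$ ($w{\left(j \right)} = \sqrt{2 j} - j = \sqrt{2} \sqrt{j} - j = - j + \sqrt{2} \sqrt{j}$)
$q{\left(f \right)} = \frac{5}{6} - \frac{f}{6} + \frac{2 f \left(- f + \sqrt{2} \sqrt{f}\right)}{3}$ ($q{\left(f \right)} = \frac{1}{3} - \frac{\left(-3 + f \left(- f + \sqrt{2} \sqrt{f}\right) \left(-4\right)\right) + f}{6} = \frac{1}{3} - \frac{\left(-3 - 4 f \left(- f + \sqrt{2} \sqrt{f}\right)\right) + f}{6} = \frac{1}{3} - \frac{-3 + f - 4 f \left(- f + \sqrt{2} \sqrt{f}\right)}{6} = \frac{1}{3} + \left(\frac{1}{2} - \frac{f}{6} + \frac{2 f \left(- f + \sqrt{2} \sqrt{f}\right)}{3}\right) = \frac{5}{6} - \frac{f}{6} + \frac{2 f \left(- f + \sqrt{2} \sqrt{f}\right)}{3}$)
$- 68 \left(\left(h{\left(8 \right)} - 65\right) + q{\left(3 \right)}\right) = - 68 \left(\left(0 - 65\right) + \left(\frac{5}{6} - \frac{1}{2} + \frac{2}{3} \cdot 3 \left(\left(-1\right) 3 + \sqrt{2} \sqrt{3}\right)\right)\right) = - 68 \left(\left(0 - 65\right) + \left(\frac{5}{6} - \frac{1}{2} + \frac{2}{3} \cdot 3 \left(-3 + \sqrt{6}\right)\right)\right) = - 68 \left(-65 - \left(\frac{17}{3} - 2 \sqrt{6}\right)\right) = - 68 \left(- \frac{212}{3} + 2 \sqrt{6}\right) = \frac{14416}{3} - 136 \sqrt{6}$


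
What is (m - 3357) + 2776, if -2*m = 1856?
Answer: -1509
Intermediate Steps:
m = -928 (m = -1/2*1856 = -928)
(m - 3357) + 2776 = (-928 - 3357) + 2776 = -4285 + 2776 = -1509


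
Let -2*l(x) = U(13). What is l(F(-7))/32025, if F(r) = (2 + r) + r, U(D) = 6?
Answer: -1/10675 ≈ -9.3677e-5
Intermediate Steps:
F(r) = 2 + 2*r
l(x) = -3 (l(x) = -½*6 = -3)
l(F(-7))/32025 = -3/32025 = -3*1/32025 = -1/10675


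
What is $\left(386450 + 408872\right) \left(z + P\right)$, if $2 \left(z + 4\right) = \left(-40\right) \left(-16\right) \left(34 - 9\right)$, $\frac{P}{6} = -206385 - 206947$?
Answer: $-1966032802712$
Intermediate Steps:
$P = -2479992$ ($P = 6 \left(-206385 - 206947\right) = 6 \left(-413332\right) = -2479992$)
$z = 7996$ ($z = -4 + \frac{\left(-40\right) \left(-16\right) \left(34 - 9\right)}{2} = -4 + \frac{640 \cdot 25}{2} = -4 + \frac{1}{2} \cdot 16000 = -4 + 8000 = 7996$)
$\left(386450 + 408872\right) \left(z + P\right) = \left(386450 + 408872\right) \left(7996 - 2479992\right) = 795322 \left(-2471996\right) = -1966032802712$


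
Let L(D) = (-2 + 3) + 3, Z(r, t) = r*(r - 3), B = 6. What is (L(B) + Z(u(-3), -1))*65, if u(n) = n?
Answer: 1430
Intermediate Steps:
Z(r, t) = r*(-3 + r)
L(D) = 4 (L(D) = 1 + 3 = 4)
(L(B) + Z(u(-3), -1))*65 = (4 - 3*(-3 - 3))*65 = (4 - 3*(-6))*65 = (4 + 18)*65 = 22*65 = 1430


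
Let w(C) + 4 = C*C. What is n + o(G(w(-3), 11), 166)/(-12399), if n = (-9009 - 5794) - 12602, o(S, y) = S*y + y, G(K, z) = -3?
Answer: -339794263/12399 ≈ -27405.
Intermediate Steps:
w(C) = -4 + C² (w(C) = -4 + C*C = -4 + C²)
o(S, y) = y + S*y
n = -27405 (n = -14803 - 12602 = -27405)
n + o(G(w(-3), 11), 166)/(-12399) = -27405 + (166*(1 - 3))/(-12399) = -27405 + (166*(-2))*(-1/12399) = -27405 - 332*(-1/12399) = -27405 + 332/12399 = -339794263/12399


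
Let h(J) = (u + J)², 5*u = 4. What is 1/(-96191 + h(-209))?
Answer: -25/1321094 ≈ -1.8924e-5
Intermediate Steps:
u = ⅘ (u = (⅕)*4 = ⅘ ≈ 0.80000)
h(J) = (⅘ + J)²
1/(-96191 + h(-209)) = 1/(-96191 + (4 + 5*(-209))²/25) = 1/(-96191 + (4 - 1045)²/25) = 1/(-96191 + (1/25)*(-1041)²) = 1/(-96191 + (1/25)*1083681) = 1/(-96191 + 1083681/25) = 1/(-1321094/25) = -25/1321094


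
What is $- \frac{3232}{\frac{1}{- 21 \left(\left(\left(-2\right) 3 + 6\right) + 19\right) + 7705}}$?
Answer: $-23612992$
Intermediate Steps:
$- \frac{3232}{\frac{1}{- 21 \left(\left(\left(-2\right) 3 + 6\right) + 19\right) + 7705}} = - \frac{3232}{\frac{1}{- 21 \left(\left(-6 + 6\right) + 19\right) + 7705}} = - \frac{3232}{\frac{1}{- 21 \left(0 + 19\right) + 7705}} = - \frac{3232}{\frac{1}{\left(-21\right) 19 + 7705}} = - \frac{3232}{\frac{1}{-399 + 7705}} = - \frac{3232}{\frac{1}{7306}} = - 3232 \frac{1}{\frac{1}{7306}} = \left(-3232\right) 7306 = -23612992$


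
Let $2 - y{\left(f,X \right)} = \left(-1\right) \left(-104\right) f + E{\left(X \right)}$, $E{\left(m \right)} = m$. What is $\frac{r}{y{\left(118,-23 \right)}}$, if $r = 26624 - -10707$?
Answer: $- \frac{37331}{12247} \approx -3.0482$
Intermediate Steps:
$y{\left(f,X \right)} = 2 - X - 104 f$ ($y{\left(f,X \right)} = 2 - \left(\left(-1\right) \left(-104\right) f + X\right) = 2 - \left(104 f + X\right) = 2 - \left(X + 104 f\right) = 2 - X - 104 f$)
$r = 37331$ ($r = 26624 + 10707 = 37331$)
$\frac{r}{y{\left(118,-23 \right)}} = \frac{37331}{2 - -23 - 12272} = \frac{37331}{2 + 23 - 12272} = \frac{37331}{-12247} = 37331 \left(- \frac{1}{12247}\right) = - \frac{37331}{12247}$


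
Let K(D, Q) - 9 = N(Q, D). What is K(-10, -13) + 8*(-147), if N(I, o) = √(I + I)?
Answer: -1167 + I*√26 ≈ -1167.0 + 5.099*I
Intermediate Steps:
N(I, o) = √2*√I (N(I, o) = √(2*I) = √2*√I)
K(D, Q) = 9 + √2*√Q
K(-10, -13) + 8*(-147) = (9 + √2*√(-13)) + 8*(-147) = (9 + √2*(I*√13)) - 1176 = (9 + I*√26) - 1176 = -1167 + I*√26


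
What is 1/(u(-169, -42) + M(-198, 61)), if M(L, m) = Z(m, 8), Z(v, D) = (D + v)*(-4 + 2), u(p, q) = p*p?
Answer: 1/28423 ≈ 3.5183e-5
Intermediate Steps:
u(p, q) = p**2
Z(v, D) = -2*D - 2*v (Z(v, D) = (D + v)*(-2) = -2*D - 2*v)
M(L, m) = -16 - 2*m (M(L, m) = -2*8 - 2*m = -16 - 2*m)
1/(u(-169, -42) + M(-198, 61)) = 1/((-169)**2 + (-16 - 2*61)) = 1/(28561 + (-16 - 122)) = 1/(28561 - 138) = 1/28423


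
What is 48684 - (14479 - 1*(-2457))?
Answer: 31748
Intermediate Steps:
48684 - (14479 - 1*(-2457)) = 48684 - (14479 + 2457) = 48684 - 1*16936 = 48684 - 16936 = 31748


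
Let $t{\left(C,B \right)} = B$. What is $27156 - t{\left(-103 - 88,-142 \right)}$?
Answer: $27298$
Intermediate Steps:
$27156 - t{\left(-103 - 88,-142 \right)} = 27156 - -142 = 27156 + 142 = 27298$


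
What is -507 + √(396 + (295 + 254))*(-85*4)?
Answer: -507 - 1020*√105 ≈ -10959.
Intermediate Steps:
-507 + √(396 + (295 + 254))*(-85*4) = -507 + √(396 + 549)*(-340) = -507 + √945*(-340) = -507 + (3*√105)*(-340) = -507 - 1020*√105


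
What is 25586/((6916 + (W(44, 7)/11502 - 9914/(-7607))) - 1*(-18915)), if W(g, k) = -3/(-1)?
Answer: 67838343588/68491389151 ≈ 0.99047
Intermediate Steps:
W(g, k) = 3 (W(g, k) = -3*(-1) = 3)
25586/((6916 + (W(44, 7)/11502 - 9914/(-7607))) - 1*(-18915)) = 25586/((6916 + (3/11502 - 9914/(-7607))) - 1*(-18915)) = 25586/((6916 + (3*(1/11502) - 9914*(-1/7607))) + 18915) = 25586/((6916 + (1/3834 + 9914/7607)) + 18915) = 25586/((6916 + 38017883/29165238) + 18915) = 25586/(201744803891/29165238 + 18915) = 25586/(753405280661/29165238) = 25586*(29165238/753405280661) = 67838343588/68491389151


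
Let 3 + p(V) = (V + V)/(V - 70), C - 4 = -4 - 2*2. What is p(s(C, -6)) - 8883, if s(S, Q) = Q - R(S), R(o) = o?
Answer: -159947/18 ≈ -8885.9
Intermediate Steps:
C = -4 (C = 4 + (-4 - 2*2) = 4 + (-4 - 4) = 4 - 8 = -4)
s(S, Q) = Q - S
p(V) = -3 + 2*V/(-70 + V) (p(V) = -3 + (V + V)/(V - 70) = -3 + (2*V)/(-70 + V) = -3 + 2*V/(-70 + V))
p(s(C, -6)) - 8883 = (210 - (-6 - 1*(-4)))/(-70 + (-6 - 1*(-4))) - 8883 = (210 - (-6 + 4))/(-70 + (-6 + 4)) - 8883 = (210 - 1*(-2))/(-70 - 2) - 8883 = (210 + 2)/(-72) - 8883 = -1/72*212 - 8883 = -53/18 - 8883 = -159947/18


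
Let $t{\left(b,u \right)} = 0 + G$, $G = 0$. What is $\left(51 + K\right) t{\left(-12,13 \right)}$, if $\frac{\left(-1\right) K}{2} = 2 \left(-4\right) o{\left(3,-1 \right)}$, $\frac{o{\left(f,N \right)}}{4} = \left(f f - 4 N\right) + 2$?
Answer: $0$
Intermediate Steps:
$t{\left(b,u \right)} = 0$ ($t{\left(b,u \right)} = 0 + 0 = 0$)
$o{\left(f,N \right)} = 8 - 16 N + 4 f^{2}$ ($o{\left(f,N \right)} = 4 \left(\left(f f - 4 N\right) + 2\right) = 4 \left(\left(f^{2} - 4 N\right) + 2\right) = 4 \left(2 + f^{2} - 4 N\right) = 8 - 16 N + 4 f^{2}$)
$K = 960$ ($K = - 2 \cdot 2 \left(-4\right) \left(8 - -16 + 4 \cdot 3^{2}\right) = - 2 \left(- 8 \left(8 + 16 + 4 \cdot 9\right)\right) = - 2 \left(- 8 \left(8 + 16 + 36\right)\right) = - 2 \left(\left(-8\right) 60\right) = \left(-2\right) \left(-480\right) = 960$)
$\left(51 + K\right) t{\left(-12,13 \right)} = \left(51 + 960\right) 0 = 1011 \cdot 0 = 0$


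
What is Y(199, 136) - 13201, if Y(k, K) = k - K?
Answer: -13138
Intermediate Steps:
Y(199, 136) - 13201 = (199 - 1*136) - 13201 = (199 - 136) - 13201 = 63 - 13201 = -13138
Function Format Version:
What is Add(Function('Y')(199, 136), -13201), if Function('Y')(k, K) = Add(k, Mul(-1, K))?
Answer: -13138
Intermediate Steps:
Add(Function('Y')(199, 136), -13201) = Add(Add(199, Mul(-1, 136)), -13201) = Add(Add(199, -136), -13201) = Add(63, -13201) = -13138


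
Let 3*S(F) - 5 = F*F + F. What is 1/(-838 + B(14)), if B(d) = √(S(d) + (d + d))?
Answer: -2514/2106433 - √897/2106433 ≈ -0.0012077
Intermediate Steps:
S(F) = 5/3 + F/3 + F²/3 (S(F) = 5/3 + (F*F + F)/3 = 5/3 + (F² + F)/3 = 5/3 + (F + F²)/3 = 5/3 + (F/3 + F²/3) = 5/3 + F/3 + F²/3)
B(d) = √(5/3 + d²/3 + 7*d/3) (B(d) = √((5/3 + d/3 + d²/3) + (d + d)) = √((5/3 + d/3 + d²/3) + 2*d) = √(5/3 + d²/3 + 7*d/3))
1/(-838 + B(14)) = 1/(-838 + √(15 + 3*14² + 21*14)/3) = 1/(-838 + √(15 + 3*196 + 294)/3) = 1/(-838 + √(15 + 588 + 294)/3) = 1/(-838 + √897/3)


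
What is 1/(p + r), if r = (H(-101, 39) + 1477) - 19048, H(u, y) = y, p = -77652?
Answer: -1/95184 ≈ -1.0506e-5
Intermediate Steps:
r = -17532 (r = (39 + 1477) - 19048 = 1516 - 19048 = -17532)
1/(p + r) = 1/(-77652 - 17532) = 1/(-95184) = -1/95184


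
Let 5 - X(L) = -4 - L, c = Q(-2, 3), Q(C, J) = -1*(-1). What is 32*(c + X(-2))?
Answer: 256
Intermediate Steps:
Q(C, J) = 1
c = 1
X(L) = 9 + L (X(L) = 5 - (-4 - L) = 5 + (4 + L) = 9 + L)
32*(c + X(-2)) = 32*(1 + (9 - 2)) = 32*(1 + 7) = 32*8 = 256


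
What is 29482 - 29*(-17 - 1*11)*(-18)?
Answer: 14866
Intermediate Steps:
29482 - 29*(-17 - 1*11)*(-18) = 29482 - 29*(-17 - 11)*(-18) = 29482 - 29*(-28)*(-18) = 29482 + 812*(-18) = 29482 - 14616 = 14866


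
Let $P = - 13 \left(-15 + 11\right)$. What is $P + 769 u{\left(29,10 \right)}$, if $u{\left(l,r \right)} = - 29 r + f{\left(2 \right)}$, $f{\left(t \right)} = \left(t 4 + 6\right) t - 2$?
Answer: $-202964$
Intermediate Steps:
$f{\left(t \right)} = -2 + t \left(6 + 4 t\right)$ ($f{\left(t \right)} = \left(4 t + 6\right) t - 2 = \left(6 + 4 t\right) t - 2 = t \left(6 + 4 t\right) - 2 = -2 + t \left(6 + 4 t\right)$)
$u{\left(l,r \right)} = 26 - 29 r$ ($u{\left(l,r \right)} = - 29 r + \left(-2 + 4 \cdot 2^{2} + 6 \cdot 2\right) = - 29 r + \left(-2 + 4 \cdot 4 + 12\right) = - 29 r + \left(-2 + 16 + 12\right) = - 29 r + 26 = 26 - 29 r$)
$P = 52$ ($P = \left(-13\right) \left(-4\right) = 52$)
$P + 769 u{\left(29,10 \right)} = 52 + 769 \left(26 - 290\right) = 52 + 769 \left(-264\right) = 52 - 203016 = -202964$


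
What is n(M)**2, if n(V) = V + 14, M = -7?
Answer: 49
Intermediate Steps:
n(V) = 14 + V
n(M)**2 = (14 - 7)**2 = 7**2 = 49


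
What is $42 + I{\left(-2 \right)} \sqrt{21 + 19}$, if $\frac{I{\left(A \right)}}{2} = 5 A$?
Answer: $42 - 40 \sqrt{10} \approx -84.491$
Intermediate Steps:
$I{\left(A \right)} = 10 A$ ($I{\left(A \right)} = 2 \cdot 5 A = 10 A$)
$42 + I{\left(-2 \right)} \sqrt{21 + 19} = 42 + 10 \left(-2\right) \sqrt{21 + 19} = 42 - 20 \sqrt{40} = 42 - 20 \cdot 2 \sqrt{10} = 42 - 40 \sqrt{10}$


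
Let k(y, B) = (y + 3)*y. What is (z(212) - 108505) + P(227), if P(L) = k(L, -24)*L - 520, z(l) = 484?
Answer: 11743129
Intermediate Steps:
k(y, B) = y*(3 + y) (k(y, B) = (3 + y)*y = y*(3 + y))
P(L) = -520 + L²*(3 + L) (P(L) = (L*(3 + L))*L - 520 = L²*(3 + L) - 520 = -520 + L²*(3 + L))
(z(212) - 108505) + P(227) = (484 - 108505) + (-520 + 227²*(3 + 227)) = -108021 + (-520 + 51529*230) = -108021 + (-520 + 11851670) = -108021 + 11851150 = 11743129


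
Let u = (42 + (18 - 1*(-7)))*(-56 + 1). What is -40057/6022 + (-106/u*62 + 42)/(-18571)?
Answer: -2742237747219/412110360970 ≈ -6.6541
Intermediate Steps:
u = -3685 (u = (42 + (18 + 7))*(-55) = (42 + 25)*(-55) = 67*(-55) = -3685)
-40057/6022 + (-106/u*62 + 42)/(-18571) = -40057/6022 + (-106/(-3685)*62 + 42)/(-18571) = -40057*1/6022 + (-106*(-1/3685)*62 + 42)*(-1/18571) = -40057/6022 + ((106/3685)*62 + 42)*(-1/18571) = -40057/6022 + (6572/3685 + 42)*(-1/18571) = -40057/6022 + (161342/3685)*(-1/18571) = -40057/6022 - 161342/68434135 = -2742237747219/412110360970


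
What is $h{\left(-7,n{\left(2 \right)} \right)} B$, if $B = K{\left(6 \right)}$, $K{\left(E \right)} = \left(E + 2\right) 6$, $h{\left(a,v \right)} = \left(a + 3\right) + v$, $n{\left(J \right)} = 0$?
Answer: $-192$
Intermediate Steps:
$h{\left(a,v \right)} = 3 + a + v$ ($h{\left(a,v \right)} = \left(3 + a\right) + v = 3 + a + v$)
$K{\left(E \right)} = 12 + 6 E$ ($K{\left(E \right)} = \left(2 + E\right) 6 = 12 + 6 E$)
$B = 48$ ($B = 12 + 6 \cdot 6 = 12 + 36 = 48$)
$h{\left(-7,n{\left(2 \right)} \right)} B = \left(3 - 7 + 0\right) 48 = \left(-4\right) 48 = -192$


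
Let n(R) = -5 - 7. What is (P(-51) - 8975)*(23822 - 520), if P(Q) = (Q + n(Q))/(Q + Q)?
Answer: -3555057979/17 ≈ -2.0912e+8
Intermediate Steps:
n(R) = -12
P(Q) = (-12 + Q)/(2*Q) (P(Q) = (Q - 12)/(Q + Q) = (-12 + Q)/((2*Q)) = (-12 + Q)*(1/(2*Q)) = (-12 + Q)/(2*Q))
(P(-51) - 8975)*(23822 - 520) = ((1/2)*(-12 - 51)/(-51) - 8975)*(23822 - 520) = ((1/2)*(-1/51)*(-63) - 8975)*23302 = (21/34 - 8975)*23302 = -305129/34*23302 = -3555057979/17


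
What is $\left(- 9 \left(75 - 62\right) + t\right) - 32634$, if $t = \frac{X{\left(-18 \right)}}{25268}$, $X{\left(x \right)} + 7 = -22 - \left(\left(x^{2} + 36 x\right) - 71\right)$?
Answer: $- \frac{413775951}{12634} \approx -32751.0$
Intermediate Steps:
$X{\left(x \right)} = 42 - x^{2} - 36 x$ ($X{\left(x \right)} = -7 - \left(-49 + x^{2} + 36 x\right) = 42 - x^{2} - 36 x$)
$t = \frac{183}{12634}$ ($t = \frac{42 - \left(-18\right)^{2} - -648}{25268} = \left(42 - 324 + 648\right) \frac{1}{25268} = 366 \cdot \frac{1}{25268} = \frac{183}{12634} \approx 0.014485$)
$\left(- 9 \left(75 - 62\right) + t\right) - 32634 = \left(- 9 \left(75 - 62\right) + \frac{183}{12634}\right) - 32634 = \left(\left(-9\right) 13 + \frac{183}{12634}\right) - 32634 = \left(-117 + \frac{183}{12634}\right) - 32634 = - \frac{1477995}{12634} - 32634 = - \frac{413775951}{12634}$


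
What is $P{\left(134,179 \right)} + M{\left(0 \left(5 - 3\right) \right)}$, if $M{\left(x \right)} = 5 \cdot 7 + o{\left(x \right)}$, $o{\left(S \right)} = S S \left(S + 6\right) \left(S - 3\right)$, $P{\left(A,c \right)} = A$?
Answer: $169$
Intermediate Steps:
$o{\left(S \right)} = S^{2} \left(-3 + S\right) \left(6 + S\right)$ ($o{\left(S \right)} = S^{2} \left(6 + S\right) \left(-3 + S\right) = S^{2} \left(-3 + S\right) \left(6 + S\right)$)
$M{\left(x \right)} = 35 + x^{2} \left(-18 + x^{2} + 3 x\right)$ ($M{\left(x \right)} = 5 \cdot 7 + x^{2} \left(-18 + x^{2} + 3 x\right) = 35 + x^{2} \left(-18 + x^{2} + 3 x\right)$)
$P{\left(134,179 \right)} + M{\left(0 \left(5 - 3\right) \right)} = 134 + \left(35 + \left(0 \left(5 - 3\right)\right)^{2} \left(-18 + \left(0 \left(5 - 3\right)\right)^{2} + 3 \cdot 0 \left(5 - 3\right)\right)\right) = 134 + \left(35 + \left(0 \cdot 2\right)^{2} \left(-18 + \left(0 \cdot 2\right)^{2} + 3 \cdot 0 \cdot 2\right)\right) = 134 + \left(35 + 0^{2} \left(-18 + 0^{2} + 3 \cdot 0\right)\right) = 134 + \left(35 + 0 \left(-18 + 0 + 0\right)\right) = 134 + \left(35 + 0 \left(-18\right)\right) = 134 + \left(35 + 0\right) = 134 + 35 = 169$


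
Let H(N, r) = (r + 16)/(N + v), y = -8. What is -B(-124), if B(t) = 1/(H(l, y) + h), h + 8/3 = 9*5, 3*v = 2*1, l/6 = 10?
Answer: -273/11593 ≈ -0.023549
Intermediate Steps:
l = 60 (l = 6*10 = 60)
v = ⅔ (v = (2*1)/3 = (⅓)*2 = ⅔ ≈ 0.66667)
H(N, r) = (16 + r)/(⅔ + N) (H(N, r) = (r + 16)/(N + ⅔) = (16 + r)/(⅔ + N))
h = 127/3 (h = -8/3 + 9*5 = -8/3 + 45 = 127/3 ≈ 42.333)
B(t) = 273/11593 (B(t) = 1/(3*(16 - 8)/(2 + 3*60) + 127/3) = 1/(3*8/(2 + 180) + 127/3) = 1/(3*8/182 + 127/3) = 1/(3*(1/182)*8 + 127/3) = 1/(12/91 + 127/3) = 1/(11593/273) = 273/11593)
-B(-124) = -1*273/11593 = -273/11593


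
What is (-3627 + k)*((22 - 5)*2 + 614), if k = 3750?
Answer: 79704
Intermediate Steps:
(-3627 + k)*((22 - 5)*2 + 614) = (-3627 + 3750)*((22 - 5)*2 + 614) = 123*(17*2 + 614) = 123*(34 + 614) = 123*648 = 79704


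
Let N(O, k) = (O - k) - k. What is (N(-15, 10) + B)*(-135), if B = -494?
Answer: 71415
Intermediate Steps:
N(O, k) = O - 2*k
(N(-15, 10) + B)*(-135) = ((-15 - 2*10) - 494)*(-135) = ((-15 - 20) - 494)*(-135) = (-35 - 494)*(-135) = -529*(-135) = 71415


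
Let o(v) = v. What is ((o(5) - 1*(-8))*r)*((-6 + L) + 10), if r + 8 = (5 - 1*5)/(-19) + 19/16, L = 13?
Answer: -24089/16 ≈ -1505.6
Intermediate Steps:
r = -109/16 (r = -8 + ((5 - 1*5)/(-19) + 19/16) = -8 + ((5 - 5)*(-1/19) + 19*(1/16)) = -8 + (0*(-1/19) + 19/16) = -8 + (0 + 19/16) = -8 + 19/16 = -109/16 ≈ -6.8125)
((o(5) - 1*(-8))*r)*((-6 + L) + 10) = ((5 - 1*(-8))*(-109/16))*((-6 + 13) + 10) = ((5 + 8)*(-109/16))*(7 + 10) = (13*(-109/16))*17 = -1417/16*17 = -24089/16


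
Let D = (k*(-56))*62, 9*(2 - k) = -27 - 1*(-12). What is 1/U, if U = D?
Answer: -3/38192 ≈ -7.8551e-5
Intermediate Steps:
k = 11/3 (k = 2 - (-27 - 1*(-12))/9 = 2 - (-27 + 12)/9 = 2 - ⅑*(-15) = 2 + 5/3 = 11/3 ≈ 3.6667)
D = -38192/3 (D = ((11/3)*(-56))*62 = -616/3*62 = -38192/3 ≈ -12731.)
U = -38192/3 ≈ -12731.
1/U = 1/(-38192/3) = -3/38192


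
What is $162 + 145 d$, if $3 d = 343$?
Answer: $\frac{50221}{3} \approx 16740.0$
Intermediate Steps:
$d = \frac{343}{3}$ ($d = \frac{1}{3} \cdot 343 = \frac{343}{3} \approx 114.33$)
$162 + 145 d = 162 + 145 \cdot \frac{343}{3} = 162 + \frac{49735}{3} = \frac{50221}{3}$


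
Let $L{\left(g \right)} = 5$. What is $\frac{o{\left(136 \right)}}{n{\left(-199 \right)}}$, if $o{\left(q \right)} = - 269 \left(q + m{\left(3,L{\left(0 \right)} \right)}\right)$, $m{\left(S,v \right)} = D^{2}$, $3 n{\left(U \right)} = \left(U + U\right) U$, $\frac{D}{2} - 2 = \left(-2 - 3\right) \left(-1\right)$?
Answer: $- \frac{133962}{39601} \approx -3.3828$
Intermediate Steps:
$D = 14$ ($D = 4 + 2 \left(-2 - 3\right) \left(-1\right) = 4 + 2 \left(\left(-5\right) \left(-1\right)\right) = 4 + 2 \cdot 5 = 4 + 10 = 14$)
$n{\left(U \right)} = \frac{2 U^{2}}{3}$ ($n{\left(U \right)} = \frac{\left(U + U\right) U}{3} = \frac{2 U U}{3} = \frac{2 U^{2}}{3}$)
$m{\left(S,v \right)} = 196$ ($m{\left(S,v \right)} = 14^{2} = 196$)
$o{\left(q \right)} = -52724 - 269 q$ ($o{\left(q \right)} = - 269 \left(q + 196\right) = - 269 \left(196 + q\right) = -52724 - 269 q$)
$\frac{o{\left(136 \right)}}{n{\left(-199 \right)}} = \frac{-52724 - 36584}{\frac{2}{3} \left(-199\right)^{2}} = \frac{-52724 - 36584}{\frac{2}{3} \cdot 39601} = - \frac{89308}{\frac{79202}{3}} = \left(-89308\right) \frac{3}{79202} = - \frac{133962}{39601}$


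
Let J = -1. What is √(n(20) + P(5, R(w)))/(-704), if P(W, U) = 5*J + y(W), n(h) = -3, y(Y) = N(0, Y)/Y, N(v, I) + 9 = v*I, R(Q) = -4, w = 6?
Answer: -7*I*√5/3520 ≈ -0.0044467*I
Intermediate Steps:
N(v, I) = -9 + I*v (N(v, I) = -9 + v*I = -9 + I*v)
y(Y) = -9/Y (y(Y) = (-9 + Y*0)/Y = (-9 + 0)/Y = -9/Y)
P(W, U) = -5 - 9/W (P(W, U) = 5*(-1) - 9/W = -5 - 9/W)
√(n(20) + P(5, R(w)))/(-704) = √(-3 + (-5 - 9/5))/(-704) = √(-3 + (-5 - 9*⅕))*(-1/704) = √(-3 + (-5 - 9/5))*(-1/704) = √(-3 - 34/5)*(-1/704) = √(-49/5)*(-1/704) = (7*I*√5/5)*(-1/704) = -7*I*√5/3520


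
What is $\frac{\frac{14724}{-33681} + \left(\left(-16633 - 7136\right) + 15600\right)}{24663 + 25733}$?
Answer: $- \frac{91718271}{565795892} \approx -0.1621$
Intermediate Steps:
$\frac{\frac{14724}{-33681} + \left(\left(-16633 - 7136\right) + 15600\right)}{24663 + 25733} = \frac{14724 \left(- \frac{1}{33681}\right) + \left(-23769 + 15600\right)}{50396} = \left(- \frac{4908}{11227} - 8169\right) \frac{1}{50396} = \left(- \frac{91718271}{11227}\right) \frac{1}{50396} = - \frac{91718271}{565795892}$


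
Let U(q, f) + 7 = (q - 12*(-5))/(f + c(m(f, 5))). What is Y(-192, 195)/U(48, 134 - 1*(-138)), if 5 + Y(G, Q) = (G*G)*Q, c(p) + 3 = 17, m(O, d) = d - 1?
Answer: -1027951925/947 ≈ -1.0855e+6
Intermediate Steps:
m(O, d) = -1 + d
c(p) = 14 (c(p) = -3 + 17 = 14)
Y(G, Q) = -5 + Q*G² (Y(G, Q) = -5 + (G*G)*Q = -5 + G²*Q = -5 + Q*G²)
U(q, f) = -7 + (60 + q)/(14 + f) (U(q, f) = -7 + (q - 12*(-5))/(f + 14) = -7 + (q + 60)/(14 + f) = -7 + (60 + q)/(14 + f))
Y(-192, 195)/U(48, 134 - 1*(-138)) = (-5 + 195*(-192)²)/(((-38 + 48 - 7*(134 - 1*(-138)))/(14 + (134 - 1*(-138))))) = (-5 + 195*36864)/(((-38 + 48 - 7*(134 + 138))/(14 + (134 + 138)))) = (-5 + 7188480)/(((-38 + 48 - 7*272)/(14 + 272))) = 7188475/(((-38 + 48 - 1904)/286)) = 7188475/(((1/286)*(-1894))) = 7188475/(-947/143) = 7188475*(-143/947) = -1027951925/947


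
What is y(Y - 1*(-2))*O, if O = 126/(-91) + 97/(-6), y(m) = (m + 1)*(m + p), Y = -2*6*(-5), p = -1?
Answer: -1753689/26 ≈ -67450.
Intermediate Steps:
Y = 60 (Y = -12*(-5) = 60)
y(m) = (1 + m)*(-1 + m) (y(m) = (m + 1)*(m - 1) = (1 + m)*(-1 + m))
O = -1369/78 (O = 126*(-1/91) + 97*(-⅙) = -18/13 - 97/6 = -1369/78 ≈ -17.551)
y(Y - 1*(-2))*O = (-1 + (60 - 1*(-2))²)*(-1369/78) = (-1 + (60 + 2)²)*(-1369/78) = (-1 + 62²)*(-1369/78) = (-1 + 3844)*(-1369/78) = 3843*(-1369/78) = -1753689/26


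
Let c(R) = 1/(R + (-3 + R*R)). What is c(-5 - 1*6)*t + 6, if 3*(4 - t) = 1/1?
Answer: 1937/321 ≈ 6.0343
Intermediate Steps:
t = 11/3 (t = 4 - ⅓/1 = 4 - ⅓*1 = 4 - ⅓ = 11/3 ≈ 3.6667)
c(R) = 1/(-3 + R + R²) (c(R) = 1/(R + (-3 + R²)) = 1/(-3 + R + R²))
c(-5 - 1*6)*t + 6 = (11/3)/(-3 + (-5 - 1*6) + (-5 - 1*6)²) + 6 = (11/3)/(-3 + (-5 - 6) + (-5 - 6)²) + 6 = (11/3)/(-3 - 11 + (-11)²) + 6 = (11/3)/(-3 - 11 + 121) + 6 = (11/3)/107 + 6 = (1/107)*(11/3) + 6 = 11/321 + 6 = 1937/321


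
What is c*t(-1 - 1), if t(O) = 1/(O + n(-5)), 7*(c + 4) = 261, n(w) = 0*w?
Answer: -233/14 ≈ -16.643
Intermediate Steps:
n(w) = 0
c = 233/7 (c = -4 + (⅐)*261 = -4 + 261/7 = 233/7 ≈ 33.286)
t(O) = 1/O (t(O) = 1/(O + 0) = 1/O)
c*t(-1 - 1) = 233/(7*(-1 - 1)) = (233/7)/(-2) = (233/7)*(-½) = -233/14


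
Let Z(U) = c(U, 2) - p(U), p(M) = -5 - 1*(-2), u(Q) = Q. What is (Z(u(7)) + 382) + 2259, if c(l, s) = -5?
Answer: 2639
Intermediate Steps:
p(M) = -3 (p(M) = -5 + 2 = -3)
Z(U) = -2 (Z(U) = -5 - 1*(-3) = -5 + 3 = -2)
(Z(u(7)) + 382) + 2259 = (-2 + 382) + 2259 = 380 + 2259 = 2639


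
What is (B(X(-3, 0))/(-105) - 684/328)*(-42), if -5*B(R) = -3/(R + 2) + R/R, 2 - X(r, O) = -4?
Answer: 71779/820 ≈ 87.535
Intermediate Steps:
X(r, O) = 6 (X(r, O) = 2 - 1*(-4) = 2 + 4 = 6)
B(R) = -1/5 + 3/(5*(2 + R)) (B(R) = -(-3/(R + 2) + R/R)/5 = -(-3/(2 + R) + 1)/5 = -(1 - 3/(2 + R))/5 = -1/5 + 3/(5*(2 + R)))
(B(X(-3, 0))/(-105) - 684/328)*(-42) = (((1 - 1*6)/(5*(2 + 6)))/(-105) - 684/328)*(-42) = (((1/5)*(1 - 6)/8)*(-1/105) - 684*1/328)*(-42) = (((1/5)*(1/8)*(-5))*(-1/105) - 171/82)*(-42) = (-1/8*(-1/105) - 171/82)*(-42) = (1/840 - 171/82)*(-42) = -71779/34440*(-42) = 71779/820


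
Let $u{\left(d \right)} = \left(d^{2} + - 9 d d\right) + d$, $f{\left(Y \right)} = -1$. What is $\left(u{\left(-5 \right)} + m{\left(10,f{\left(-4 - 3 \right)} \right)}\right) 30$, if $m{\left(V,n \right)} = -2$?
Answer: $-6210$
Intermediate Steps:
$u{\left(d \right)} = d - 8 d^{2}$ ($u{\left(d \right)} = \left(d^{2} - 9 d^{2}\right) + d = - 8 d^{2} + d = d - 8 d^{2}$)
$\left(u{\left(-5 \right)} + m{\left(10,f{\left(-4 - 3 \right)} \right)}\right) 30 = \left(- 5 \left(1 - -40\right) - 2\right) 30 = \left(- 5 \left(1 + 40\right) - 2\right) 30 = \left(\left(-5\right) 41 - 2\right) 30 = \left(-205 - 2\right) 30 = \left(-207\right) 30 = -6210$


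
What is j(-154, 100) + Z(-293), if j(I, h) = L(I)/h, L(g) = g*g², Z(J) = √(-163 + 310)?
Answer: -913066/25 + 7*√3 ≈ -36511.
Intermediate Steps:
Z(J) = 7*√3 (Z(J) = √147 = 7*√3)
L(g) = g³
j(I, h) = I³/h
j(-154, 100) + Z(-293) = (-154)³/100 + 7*√3 = -3652264*1/100 + 7*√3 = -913066/25 + 7*√3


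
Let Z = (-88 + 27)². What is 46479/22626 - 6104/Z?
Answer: 11613085/28063782 ≈ 0.41381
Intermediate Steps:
Z = 3721 (Z = (-61)² = 3721)
46479/22626 - 6104/Z = 46479/22626 - 6104/3721 = 46479*(1/22626) - 6104*1/3721 = 15493/7542 - 6104/3721 = 11613085/28063782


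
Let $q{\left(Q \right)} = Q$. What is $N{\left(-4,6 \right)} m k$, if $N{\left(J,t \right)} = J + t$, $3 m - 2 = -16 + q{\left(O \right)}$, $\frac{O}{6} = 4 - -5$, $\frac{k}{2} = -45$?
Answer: $-2400$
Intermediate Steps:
$k = -90$ ($k = 2 \left(-45\right) = -90$)
$O = 54$ ($O = 6 \left(4 - -5\right) = 6 \left(4 + 5\right) = 6 \cdot 9 = 54$)
$m = \frac{40}{3}$ ($m = \frac{2}{3} + \frac{-16 + 54}{3} = \frac{2}{3} + \frac{1}{3} \cdot 38 = \frac{2}{3} + \frac{38}{3} = \frac{40}{3} \approx 13.333$)
$N{\left(-4,6 \right)} m k = \left(-4 + 6\right) \frac{40}{3} \left(-90\right) = 2 \cdot \frac{40}{3} \left(-90\right) = \frac{80}{3} \left(-90\right) = -2400$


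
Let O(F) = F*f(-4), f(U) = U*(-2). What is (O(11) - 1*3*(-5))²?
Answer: 10609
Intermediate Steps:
f(U) = -2*U
O(F) = 8*F (O(F) = F*(-2*(-4)) = F*8 = 8*F)
(O(11) - 1*3*(-5))² = (8*11 - 1*3*(-5))² = (88 - 3*(-5))² = (88 + 15)² = 103² = 10609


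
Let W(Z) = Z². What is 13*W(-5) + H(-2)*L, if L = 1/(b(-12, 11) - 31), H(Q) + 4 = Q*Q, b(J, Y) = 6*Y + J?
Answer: 325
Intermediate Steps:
b(J, Y) = J + 6*Y
H(Q) = -4 + Q² (H(Q) = -4 + Q*Q = -4 + Q²)
L = 1/23 (L = 1/((-12 + 6*11) - 31) = 1/((-12 + 66) - 31) = 1/(54 - 31) = 1/23 ≈ 0.043478)
13*W(-5) + H(-2)*L = 13*(-5)² + (-4 + (-2)²)*(1/23) = 13*25 + (-4 + 4)*(1/23) = 325 + 0*(1/23) = 325 + 0 = 325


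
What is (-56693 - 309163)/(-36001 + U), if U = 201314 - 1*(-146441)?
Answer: -60976/51959 ≈ -1.1735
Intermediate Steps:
U = 347755 (U = 201314 + 146441 = 347755)
(-56693 - 309163)/(-36001 + U) = (-56693 - 309163)/(-36001 + 347755) = -365856/311754 = -365856*1/311754 = -60976/51959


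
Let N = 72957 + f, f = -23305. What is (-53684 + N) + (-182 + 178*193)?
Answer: 30140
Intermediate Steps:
N = 49652 (N = 72957 - 23305 = 49652)
(-53684 + N) + (-182 + 178*193) = (-53684 + 49652) + (-182 + 178*193) = -4032 + (-182 + 34354) = -4032 + 34172 = 30140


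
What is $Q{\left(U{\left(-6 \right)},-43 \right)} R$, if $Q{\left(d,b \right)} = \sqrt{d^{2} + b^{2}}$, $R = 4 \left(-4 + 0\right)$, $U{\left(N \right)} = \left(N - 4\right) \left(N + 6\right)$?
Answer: $-688$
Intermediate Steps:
$U{\left(N \right)} = \left(-4 + N\right) \left(6 + N\right)$
$R = -16$ ($R = 4 \left(-4\right) = -16$)
$Q{\left(d,b \right)} = \sqrt{b^{2} + d^{2}}$
$Q{\left(U{\left(-6 \right)},-43 \right)} R = \sqrt{\left(-43\right)^{2} + \left(-24 + \left(-6\right)^{2} + 2 \left(-6\right)\right)^{2}} \left(-16\right) = \sqrt{1849 + \left(-24 + 36 - 12\right)^{2}} \left(-16\right) = \sqrt{1849 + 0^{2}} \left(-16\right) = \sqrt{1849 + 0} \left(-16\right) = \sqrt{1849} \left(-16\right) = 43 \left(-16\right) = -688$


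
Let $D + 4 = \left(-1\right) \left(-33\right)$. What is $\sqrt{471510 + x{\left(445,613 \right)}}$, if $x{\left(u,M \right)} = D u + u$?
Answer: $2 \sqrt{121215} \approx 696.32$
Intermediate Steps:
$D = 29$ ($D = -4 - -33 = -4 + 33 = 29$)
$x{\left(u,M \right)} = 30 u$ ($x{\left(u,M \right)} = 29 u + u = 30 u$)
$\sqrt{471510 + x{\left(445,613 \right)}} = \sqrt{471510 + 30 \cdot 445} = \sqrt{471510 + 13350} = \sqrt{484860} = 2 \sqrt{121215}$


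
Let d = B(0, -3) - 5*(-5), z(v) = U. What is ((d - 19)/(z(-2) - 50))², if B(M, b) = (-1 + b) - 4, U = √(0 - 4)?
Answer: (25 + I)²/391876 ≈ 0.0015923 + 0.00012759*I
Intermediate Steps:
U = 2*I (U = √(-4) = 2*I ≈ 2.0*I)
z(v) = 2*I
B(M, b) = -5 + b
d = 17 (d = (-5 - 3) - 5*(-5) = -8 + 25 = 17)
((d - 19)/(z(-2) - 50))² = ((17 - 19)/(2*I - 50))² = (-2*(-50 - 2*I)/2504)² = (-(-50 - 2*I)/1252)² = (-50 - 2*I)²/1567504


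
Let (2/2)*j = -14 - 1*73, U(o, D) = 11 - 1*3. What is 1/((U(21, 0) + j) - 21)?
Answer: -1/100 ≈ -0.010000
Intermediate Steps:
U(o, D) = 8 (U(o, D) = 11 - 3 = 8)
j = -87 (j = -14 - 1*73 = -14 - 73 = -87)
1/((U(21, 0) + j) - 21) = 1/((8 - 87) - 21) = 1/(-79 - 21) = 1/(-100) = -1/100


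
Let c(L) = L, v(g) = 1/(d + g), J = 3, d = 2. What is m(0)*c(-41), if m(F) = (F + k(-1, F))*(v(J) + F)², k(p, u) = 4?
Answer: -164/25 ≈ -6.5600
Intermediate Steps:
v(g) = 1/(2 + g)
m(F) = (⅕ + F)²*(4 + F) (m(F) = (F + 4)*(1/(2 + 3) + F)² = (4 + F)*(1/5 + F)² = (4 + F)*(⅕ + F)² = (⅕ + F)²*(4 + F))
m(0)*c(-41) = ((1 + 5*0)²*(4 + 0)/25)*(-41) = ((1/25)*(1 + 0)²*4)*(-41) = ((1/25)*1²*4)*(-41) = ((1/25)*1*4)*(-41) = (4/25)*(-41) = -164/25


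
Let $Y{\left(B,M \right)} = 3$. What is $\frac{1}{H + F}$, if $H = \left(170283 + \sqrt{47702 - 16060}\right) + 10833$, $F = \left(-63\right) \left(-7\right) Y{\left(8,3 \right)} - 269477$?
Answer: $- \frac{43519}{3787790901} - \frac{\sqrt{31642}}{7575581802} \approx -1.1513 \cdot 10^{-5}$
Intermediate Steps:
$F = -268154$ ($F = \left(-63\right) \left(-7\right) 3 - 269477 = 441 \cdot 3 - 269477 = 1323 - 269477 = -268154$)
$H = 181116 + \sqrt{31642}$ ($H = \left(170283 + \sqrt{31642}\right) + 10833 = 181116 + \sqrt{31642} \approx 1.8129 \cdot 10^{5}$)
$\frac{1}{H + F} = \frac{1}{\left(181116 + \sqrt{31642}\right) - 268154} = \frac{1}{-87038 + \sqrt{31642}}$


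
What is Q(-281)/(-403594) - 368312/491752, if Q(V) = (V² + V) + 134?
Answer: -11712840966/12404259793 ≈ -0.94426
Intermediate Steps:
Q(V) = 134 + V + V² (Q(V) = (V + V²) + 134 = 134 + V + V²)
Q(-281)/(-403594) - 368312/491752 = (134 - 281 + (-281)²)/(-403594) - 368312/491752 = (134 - 281 + 78961)*(-1/403594) - 368312*1/491752 = 78814*(-1/403594) - 46039/61469 = -39407/201797 - 46039/61469 = -11712840966/12404259793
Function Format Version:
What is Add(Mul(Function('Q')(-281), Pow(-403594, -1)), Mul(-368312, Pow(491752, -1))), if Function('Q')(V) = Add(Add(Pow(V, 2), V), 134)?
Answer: Rational(-11712840966, 12404259793) ≈ -0.94426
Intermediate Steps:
Function('Q')(V) = Add(134, V, Pow(V, 2)) (Function('Q')(V) = Add(Add(V, Pow(V, 2)), 134) = Add(134, V, Pow(V, 2)))
Add(Mul(Function('Q')(-281), Pow(-403594, -1)), Mul(-368312, Pow(491752, -1))) = Add(Mul(Add(134, -281, Pow(-281, 2)), Pow(-403594, -1)), Mul(-368312, Pow(491752, -1))) = Add(Mul(Add(134, -281, 78961), Rational(-1, 403594)), Mul(-368312, Rational(1, 491752))) = Add(Mul(78814, Rational(-1, 403594)), Rational(-46039, 61469)) = Add(Rational(-39407, 201797), Rational(-46039, 61469)) = Rational(-11712840966, 12404259793)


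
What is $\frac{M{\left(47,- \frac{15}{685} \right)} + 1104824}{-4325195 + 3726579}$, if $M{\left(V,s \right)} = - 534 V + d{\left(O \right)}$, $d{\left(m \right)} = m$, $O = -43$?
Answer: $- \frac{1079683}{598616} \approx -1.8036$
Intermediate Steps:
$M{\left(V,s \right)} = -43 - 534 V$ ($M{\left(V,s \right)} = - 534 V - 43 = -43 - 534 V$)
$\frac{M{\left(47,- \frac{15}{685} \right)} + 1104824}{-4325195 + 3726579} = \frac{\left(-43 - 25098\right) + 1104824}{-4325195 + 3726579} = \frac{\left(-43 - 25098\right) + 1104824}{-598616} = \left(-25141 + 1104824\right) \left(- \frac{1}{598616}\right) = 1079683 \left(- \frac{1}{598616}\right) = - \frac{1079683}{598616}$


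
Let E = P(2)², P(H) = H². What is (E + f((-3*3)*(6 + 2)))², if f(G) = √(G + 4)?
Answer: 188 + 64*I*√17 ≈ 188.0 + 263.88*I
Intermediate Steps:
E = 16 (E = (2²)² = 4² = 16)
f(G) = √(4 + G)
(E + f((-3*3)*(6 + 2)))² = (16 + √(4 + (-3*3)*(6 + 2)))² = (16 + √(4 - 9*8))² = (16 + √(4 - 72))² = (16 + √(-68))² = (16 + 2*I*√17)²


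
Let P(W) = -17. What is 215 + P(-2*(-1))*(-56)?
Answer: 1167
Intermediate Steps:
215 + P(-2*(-1))*(-56) = 215 - 17*(-56) = 215 + 952 = 1167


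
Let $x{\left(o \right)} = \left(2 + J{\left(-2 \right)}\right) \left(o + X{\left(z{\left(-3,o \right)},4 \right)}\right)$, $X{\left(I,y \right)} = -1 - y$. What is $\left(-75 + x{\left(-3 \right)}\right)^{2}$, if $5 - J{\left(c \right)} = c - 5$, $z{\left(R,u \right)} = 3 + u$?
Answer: $34969$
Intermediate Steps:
$J{\left(c \right)} = 10 - c$ ($J{\left(c \right)} = 5 - \left(c - 5\right) = 5 - \left(-5 + c\right) = 10 - c$)
$x{\left(o \right)} = -70 + 14 o$ ($x{\left(o \right)} = \left(2 + \left(10 - -2\right)\right) \left(o - 5\right) = \left(2 + \left(10 + 2\right)\right) \left(o - 5\right) = \left(2 + 12\right) \left(o - 5\right) = 14 \left(-5 + o\right) = -70 + 14 o$)
$\left(-75 + x{\left(-3 \right)}\right)^{2} = \left(-75 + \left(-70 + 14 \left(-3\right)\right)\right)^{2} = \left(-75 - 112\right)^{2} = \left(-187\right)^{2} = 34969$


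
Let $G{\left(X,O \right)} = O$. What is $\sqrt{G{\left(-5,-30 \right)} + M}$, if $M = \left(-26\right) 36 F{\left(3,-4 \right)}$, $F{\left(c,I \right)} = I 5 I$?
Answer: $i \sqrt{74910} \approx 273.7 i$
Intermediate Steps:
$F{\left(c,I \right)} = 5 I^{2}$ ($F{\left(c,I \right)} = 5 I I = 5 I^{2}$)
$M = -74880$ ($M = \left(-26\right) 36 \cdot 5 \left(-4\right)^{2} = - 936 \cdot 5 \cdot 16 = \left(-936\right) 80 = -74880$)
$\sqrt{G{\left(-5,-30 \right)} + M} = \sqrt{-30 - 74880} = \sqrt{-74910} = i \sqrt{74910}$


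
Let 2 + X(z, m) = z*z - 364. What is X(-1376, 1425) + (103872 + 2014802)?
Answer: 4011684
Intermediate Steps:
X(z, m) = -366 + z**2 (X(z, m) = -2 + (z*z - 364) = -2 + (z**2 - 364) = -2 + (-364 + z**2) = -366 + z**2)
X(-1376, 1425) + (103872 + 2014802) = (-366 + (-1376)**2) + (103872 + 2014802) = (-366 + 1893376) + 2118674 = 1893010 + 2118674 = 4011684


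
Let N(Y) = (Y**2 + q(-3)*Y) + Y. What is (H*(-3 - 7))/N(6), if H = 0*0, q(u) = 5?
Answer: 0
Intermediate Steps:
H = 0
N(Y) = Y**2 + 6*Y (N(Y) = (Y**2 + 5*Y) + Y = Y**2 + 6*Y)
(H*(-3 - 7))/N(6) = (0*(-3 - 7))/((6*(6 + 6))) = (0*(-10))/((6*12)) = 0/72 = 0*(1/72) = 0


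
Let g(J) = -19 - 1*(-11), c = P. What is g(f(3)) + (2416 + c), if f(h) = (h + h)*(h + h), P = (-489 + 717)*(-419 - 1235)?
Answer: -374704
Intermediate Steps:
P = -377112 (P = 228*(-1654) = -377112)
c = -377112
f(h) = 4*h**2 (f(h) = (2*h)*(2*h) = 4*h**2)
g(J) = -8 (g(J) = -19 + 11 = -8)
g(f(3)) + (2416 + c) = -8 + (2416 - 377112) = -8 - 374696 = -374704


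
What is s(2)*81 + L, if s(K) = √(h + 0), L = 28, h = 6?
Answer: 28 + 81*√6 ≈ 226.41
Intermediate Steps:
s(K) = √6 (s(K) = √(6 + 0) = √6)
s(2)*81 + L = √6*81 + 28 = 81*√6 + 28 = 28 + 81*√6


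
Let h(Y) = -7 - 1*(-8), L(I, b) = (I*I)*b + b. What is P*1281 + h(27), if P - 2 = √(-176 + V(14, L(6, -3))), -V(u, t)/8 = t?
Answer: 2563 + 2562*√178 ≈ 36744.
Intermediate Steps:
L(I, b) = b + b*I² (L(I, b) = I²*b + b = b*I² + b = b + b*I²)
V(u, t) = -8*t
h(Y) = 1 (h(Y) = -7 + 8 = 1)
P = 2 + 2*√178 (P = 2 + √(-176 - (-24)*(1 + 6²)) = 2 + √(-176 - (-24)*(1 + 36)) = 2 + √(-176 - (-24)*37) = 2 + √(-176 - 8*(-111)) = 2 + √(-176 + 888) = 2 + √712 = 2 + 2*√178 ≈ 28.683)
P*1281 + h(27) = (2 + 2*√178)*1281 + 1 = (2562 + 2562*√178) + 1 = 2563 + 2562*√178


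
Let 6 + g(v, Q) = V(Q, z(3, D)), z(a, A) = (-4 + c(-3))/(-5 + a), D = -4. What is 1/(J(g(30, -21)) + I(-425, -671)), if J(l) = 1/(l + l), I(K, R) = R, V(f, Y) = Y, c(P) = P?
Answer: -5/3356 ≈ -0.0014899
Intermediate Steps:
z(a, A) = -7/(-5 + a) (z(a, A) = (-4 - 3)/(-5 + a) = -7/(-5 + a))
g(v, Q) = -5/2 (g(v, Q) = -6 - 7/(-5 + 3) = -6 - 7/(-2) = -6 - 7*(-1/2) = -6 + 7/2 = -5/2)
J(l) = 1/(2*l)
1/(J(g(30, -21)) + I(-425, -671)) = 1/(1/(2*(-5/2)) - 671) = 1/((1/2)*(-2/5) - 671) = 1/(-1/5 - 671) = 1/(-3356/5) = -5/3356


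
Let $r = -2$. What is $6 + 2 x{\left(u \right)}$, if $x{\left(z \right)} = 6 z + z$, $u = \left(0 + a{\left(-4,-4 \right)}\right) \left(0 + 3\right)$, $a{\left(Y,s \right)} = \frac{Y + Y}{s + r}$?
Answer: $62$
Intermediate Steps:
$a{\left(Y,s \right)} = \frac{2 Y}{-2 + s}$ ($a{\left(Y,s \right)} = \frac{Y + Y}{s - 2} = \frac{2 Y}{-2 + s}$)
$u = 4$ ($u = \left(0 + 2 \left(-4\right) \frac{1}{-2 - 4}\right) \left(0 + 3\right) = \left(0 + 2 \left(-4\right) \frac{1}{-6}\right) 3 = \left(0 + 2 \left(-4\right) \left(- \frac{1}{6}\right)\right) 3 = \left(0 + \frac{4}{3}\right) 3 = \frac{4}{3} \cdot 3 = 4$)
$x{\left(z \right)} = 7 z$
$6 + 2 x{\left(u \right)} = 6 + 2 \cdot 7 \cdot 4 = 6 + 2 \cdot 28 = 6 + 56 = 62$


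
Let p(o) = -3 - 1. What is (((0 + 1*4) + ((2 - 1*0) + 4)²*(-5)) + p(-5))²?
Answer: 32400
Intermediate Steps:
p(o) = -4
(((0 + 1*4) + ((2 - 1*0) + 4)²*(-5)) + p(-5))² = (((0 + 1*4) + ((2 - 1*0) + 4)²*(-5)) - 4)² = (((0 + 4) + ((2 + 0) + 4)²*(-5)) - 4)² = ((4 + (2 + 4)²*(-5)) - 4)² = ((4 + 6²*(-5)) - 4)² = ((4 + 36*(-5)) - 4)² = ((4 - 180) - 4)² = (-176 - 4)² = (-180)² = 32400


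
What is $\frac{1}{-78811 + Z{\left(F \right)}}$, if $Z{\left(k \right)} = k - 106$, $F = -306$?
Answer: $- \frac{1}{79223} \approx -1.2623 \cdot 10^{-5}$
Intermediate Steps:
$Z{\left(k \right)} = -106 + k$
$\frac{1}{-78811 + Z{\left(F \right)}} = \frac{1}{-78811 - 412} = \frac{1}{-79223} = - \frac{1}{79223}$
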